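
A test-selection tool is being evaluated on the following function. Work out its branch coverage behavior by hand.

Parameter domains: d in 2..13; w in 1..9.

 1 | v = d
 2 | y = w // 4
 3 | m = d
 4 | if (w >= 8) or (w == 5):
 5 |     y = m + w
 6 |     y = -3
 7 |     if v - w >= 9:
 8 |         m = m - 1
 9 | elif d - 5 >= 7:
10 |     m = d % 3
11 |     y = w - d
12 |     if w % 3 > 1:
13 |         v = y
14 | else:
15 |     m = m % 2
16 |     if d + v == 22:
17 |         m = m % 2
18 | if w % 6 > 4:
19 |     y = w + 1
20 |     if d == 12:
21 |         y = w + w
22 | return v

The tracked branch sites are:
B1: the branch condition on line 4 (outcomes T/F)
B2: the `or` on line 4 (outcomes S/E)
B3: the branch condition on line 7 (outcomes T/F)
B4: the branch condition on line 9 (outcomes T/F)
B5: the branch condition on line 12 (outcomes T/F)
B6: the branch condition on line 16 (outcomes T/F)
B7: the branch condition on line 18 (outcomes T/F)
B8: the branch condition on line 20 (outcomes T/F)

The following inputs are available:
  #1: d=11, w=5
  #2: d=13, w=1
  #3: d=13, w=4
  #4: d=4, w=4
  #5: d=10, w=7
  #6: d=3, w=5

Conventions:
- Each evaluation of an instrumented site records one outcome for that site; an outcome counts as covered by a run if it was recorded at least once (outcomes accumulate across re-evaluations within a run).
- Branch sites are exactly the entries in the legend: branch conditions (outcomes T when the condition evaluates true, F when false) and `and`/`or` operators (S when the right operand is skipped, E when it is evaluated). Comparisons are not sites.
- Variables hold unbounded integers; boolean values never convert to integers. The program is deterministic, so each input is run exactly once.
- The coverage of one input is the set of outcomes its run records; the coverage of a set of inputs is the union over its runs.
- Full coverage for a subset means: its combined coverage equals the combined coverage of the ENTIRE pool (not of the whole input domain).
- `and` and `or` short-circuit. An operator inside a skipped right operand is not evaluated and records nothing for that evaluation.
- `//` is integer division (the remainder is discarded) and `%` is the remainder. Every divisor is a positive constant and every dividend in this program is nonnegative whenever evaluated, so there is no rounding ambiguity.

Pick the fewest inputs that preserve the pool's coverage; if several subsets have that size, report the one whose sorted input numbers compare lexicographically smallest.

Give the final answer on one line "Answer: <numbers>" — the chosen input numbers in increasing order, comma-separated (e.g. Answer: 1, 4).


test 1 (d=11, w=5) fires B2->E, B1->T, B3->F, B7->T, B8->F; hits B1=T, B2=E, B3=F, B7=T, B8=F
test 2 (d=13, w=1) fires B2->E, B1->F, B4->T, B5->F, B7->F; hits B1=F, B2=E, B4=T, B5=F, B7=F
test 3 (d=13, w=4) fires B2->E, B1->F, B4->T, B5->F, B7->F; hits B1=F, B2=E, B4=T, B5=F, B7=F
test 4 (d=4, w=4) fires B2->E, B1->F, B4->F, B6->F, B7->F; hits B1=F, B2=E, B4=F, B6=F, B7=F
test 5 (d=10, w=7) fires B2->E, B1->F, B4->F, B6->F, B7->F; hits B1=F, B2=E, B4=F, B6=F, B7=F
test 6 (d=3, w=5) fires B2->E, B1->T, B3->F, B7->T, B8->F; hits B1=T, B2=E, B3=F, B7=T, B8=F
union over all inputs: B1=T, B1=F, B2=E, B3=F, B4=T, B4=F, B5=F, B6=F, B7=T, B7=F, B8=F (11 outcomes)
size 1 is not enough: best union over all size-1 subsets is 5/11
size 2 is not enough: best union over all size-2 subsets is 9/11
inputs {1, 2, 4} (size 3) cover everything; no size-3 subset with a lexicographically smaller index list covers all 11
Answer: 1, 2, 4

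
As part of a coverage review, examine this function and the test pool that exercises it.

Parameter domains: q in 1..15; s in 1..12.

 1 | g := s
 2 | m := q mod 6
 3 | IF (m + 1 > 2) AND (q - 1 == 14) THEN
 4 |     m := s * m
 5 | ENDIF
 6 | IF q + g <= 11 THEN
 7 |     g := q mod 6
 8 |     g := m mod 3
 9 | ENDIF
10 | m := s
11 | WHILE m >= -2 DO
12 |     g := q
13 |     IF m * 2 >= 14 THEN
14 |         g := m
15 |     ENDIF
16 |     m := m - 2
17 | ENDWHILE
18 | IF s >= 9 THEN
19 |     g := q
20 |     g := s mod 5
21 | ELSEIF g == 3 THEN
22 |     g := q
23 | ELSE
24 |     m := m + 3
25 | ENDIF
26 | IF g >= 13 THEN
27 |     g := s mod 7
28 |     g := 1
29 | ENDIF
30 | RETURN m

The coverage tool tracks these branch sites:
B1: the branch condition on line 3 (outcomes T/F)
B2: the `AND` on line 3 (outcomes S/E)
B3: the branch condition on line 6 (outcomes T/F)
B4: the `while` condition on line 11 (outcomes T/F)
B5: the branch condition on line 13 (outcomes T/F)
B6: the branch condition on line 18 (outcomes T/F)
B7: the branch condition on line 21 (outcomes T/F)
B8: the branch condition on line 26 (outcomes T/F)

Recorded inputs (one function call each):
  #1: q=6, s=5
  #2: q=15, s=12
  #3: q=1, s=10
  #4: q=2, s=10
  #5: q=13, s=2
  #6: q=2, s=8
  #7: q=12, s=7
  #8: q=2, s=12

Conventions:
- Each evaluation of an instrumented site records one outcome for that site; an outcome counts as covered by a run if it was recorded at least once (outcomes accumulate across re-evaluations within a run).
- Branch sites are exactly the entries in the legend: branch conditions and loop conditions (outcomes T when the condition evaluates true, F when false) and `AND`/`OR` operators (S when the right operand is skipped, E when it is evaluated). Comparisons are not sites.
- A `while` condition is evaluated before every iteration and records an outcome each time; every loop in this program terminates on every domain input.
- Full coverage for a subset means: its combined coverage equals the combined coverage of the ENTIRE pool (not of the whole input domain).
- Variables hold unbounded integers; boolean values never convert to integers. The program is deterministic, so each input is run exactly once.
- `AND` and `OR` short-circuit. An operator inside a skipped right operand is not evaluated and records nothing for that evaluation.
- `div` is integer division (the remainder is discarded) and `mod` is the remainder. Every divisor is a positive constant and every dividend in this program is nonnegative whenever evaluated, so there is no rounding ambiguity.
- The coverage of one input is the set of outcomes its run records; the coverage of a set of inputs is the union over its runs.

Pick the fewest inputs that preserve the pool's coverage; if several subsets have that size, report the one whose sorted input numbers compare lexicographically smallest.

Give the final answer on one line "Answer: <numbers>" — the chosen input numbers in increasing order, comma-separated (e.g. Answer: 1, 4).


#1 (q=6, s=5) -> B2->S, B1->F, B3->T, B4->T, B5->F, B4->T, B5->F, B4->T, B5->F, B4->T, B5->F, B4->F, B6->F, B7->F, ...; covered: B1=F, B2=S, B3=T, B4=T, B4=F, B5=F, B6=F, B7=F, B8=F
#2 (q=15, s=12) -> B2->E, B1->T, B3->F, B4->T, B5->T, B4->T, B5->T, B4->T, B5->T, B4->T, B5->F, B4->T, B5->F, B4->T, ...; covered: B1=T, B2=E, B3=F, B4=T, B4=F, B5=T, B5=F, B6=T, B8=F
#3 (q=1, s=10) -> B2->S, B1->F, B3->T, B4->T, B5->T, B4->T, B5->T, B4->T, B5->F, B4->T, B5->F, B4->T, B5->F, B4->T, ...; covered: B1=F, B2=S, B3=T, B4=T, B4=F, B5=T, B5=F, B6=T, B8=F
#4 (q=2, s=10) -> B2->E, B1->F, B3->F, B4->T, B5->T, B4->T, B5->T, B4->T, B5->F, B4->T, B5->F, B4->T, B5->F, B4->T, ...; covered: B1=F, B2=E, B3=F, B4=T, B4=F, B5=T, B5=F, B6=T, B8=F
#5 (q=13, s=2) -> B2->S, B1->F, B3->F, B4->T, B5->F, B4->T, B5->F, B4->T, B5->F, B4->F, B6->F, B7->F, B8->T; covered: B1=F, B2=S, B3=F, B4=T, B4=F, B5=F, B6=F, B7=F, B8=T
#6 (q=2, s=8) -> B2->E, B1->F, B3->T, B4->T, B5->T, B4->T, B5->F, B4->T, B5->F, B4->T, B5->F, B4->T, B5->F, B4->T, ...; covered: B1=F, B2=E, B3=T, B4=T, B4=F, B5=T, B5=F, B6=F, B7=F, B8=F
#7 (q=12, s=7) -> B2->S, B1->F, B3->F, B4->T, B5->T, B4->T, B5->F, B4->T, B5->F, B4->T, B5->F, B4->T, B5->F, B4->F, ...; covered: B1=F, B2=S, B3=F, B4=T, B4=F, B5=T, B5=F, B6=F, B7=F, B8=F
#8 (q=2, s=12) -> B2->E, B1->F, B3->F, B4->T, B5->T, B4->T, B5->T, B4->T, B5->T, B4->T, B5->F, B4->T, B5->F, B4->T, ...; covered: B1=F, B2=E, B3=F, B4=T, B4=F, B5=T, B5=F, B6=T, B8=F
together the pool reaches 15 outcomes: B1=T, B1=F, B2=S, B2=E, B3=T, B3=F, B4=T, B4=F, B5=T, B5=F, B6=T, B6=F, B7=F, B8=T, B8=F
every size-1 subset falls short of the 15 outcomes (best: 10/15)
every size-2 subset falls short of the 15 outcomes (best: 14/15)
at size 3, {1, 2, 5} reaches all 15 outcomes; every lexicographically earlier size-3 subset fails
Answer: 1, 2, 5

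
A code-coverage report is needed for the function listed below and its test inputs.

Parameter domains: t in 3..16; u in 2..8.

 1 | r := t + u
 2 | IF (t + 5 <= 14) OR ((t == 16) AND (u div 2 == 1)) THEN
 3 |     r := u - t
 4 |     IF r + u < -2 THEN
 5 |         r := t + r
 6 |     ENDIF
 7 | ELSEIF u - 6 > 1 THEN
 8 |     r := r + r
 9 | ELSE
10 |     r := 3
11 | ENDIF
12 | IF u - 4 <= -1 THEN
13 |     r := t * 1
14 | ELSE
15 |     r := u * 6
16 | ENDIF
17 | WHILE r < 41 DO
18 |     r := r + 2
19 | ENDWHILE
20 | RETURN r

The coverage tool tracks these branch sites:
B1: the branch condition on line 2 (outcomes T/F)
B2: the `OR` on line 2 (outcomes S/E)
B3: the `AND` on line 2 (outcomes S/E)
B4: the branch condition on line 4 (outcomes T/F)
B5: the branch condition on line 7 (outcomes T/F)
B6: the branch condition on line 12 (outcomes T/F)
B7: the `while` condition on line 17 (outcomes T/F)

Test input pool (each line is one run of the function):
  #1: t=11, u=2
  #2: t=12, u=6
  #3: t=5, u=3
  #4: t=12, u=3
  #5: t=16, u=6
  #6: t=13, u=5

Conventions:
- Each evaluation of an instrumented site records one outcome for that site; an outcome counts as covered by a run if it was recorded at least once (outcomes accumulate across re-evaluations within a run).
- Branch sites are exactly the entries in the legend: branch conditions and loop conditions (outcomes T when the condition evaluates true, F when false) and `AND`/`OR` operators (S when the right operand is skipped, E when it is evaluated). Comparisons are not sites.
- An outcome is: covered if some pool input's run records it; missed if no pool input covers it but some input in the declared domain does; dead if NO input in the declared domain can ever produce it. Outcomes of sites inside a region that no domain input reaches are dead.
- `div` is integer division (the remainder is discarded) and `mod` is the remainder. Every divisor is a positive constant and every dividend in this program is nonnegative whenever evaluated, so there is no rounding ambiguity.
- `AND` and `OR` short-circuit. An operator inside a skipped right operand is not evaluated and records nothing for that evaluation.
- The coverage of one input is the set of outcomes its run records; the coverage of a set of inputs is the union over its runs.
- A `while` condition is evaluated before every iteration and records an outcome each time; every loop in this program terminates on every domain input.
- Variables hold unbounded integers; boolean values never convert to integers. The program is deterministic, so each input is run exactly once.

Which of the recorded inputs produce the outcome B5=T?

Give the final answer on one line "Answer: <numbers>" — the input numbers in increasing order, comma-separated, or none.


input #1 (t=11, u=2): does not record B5=T
input #2 (t=12, u=6): does not record B5=T
input #3 (t=5, u=3): does not record B5=T
input #4 (t=12, u=3): does not record B5=T
input #5 (t=16, u=6): does not record B5=T
input #6 (t=13, u=5): does not record B5=T
Answer: none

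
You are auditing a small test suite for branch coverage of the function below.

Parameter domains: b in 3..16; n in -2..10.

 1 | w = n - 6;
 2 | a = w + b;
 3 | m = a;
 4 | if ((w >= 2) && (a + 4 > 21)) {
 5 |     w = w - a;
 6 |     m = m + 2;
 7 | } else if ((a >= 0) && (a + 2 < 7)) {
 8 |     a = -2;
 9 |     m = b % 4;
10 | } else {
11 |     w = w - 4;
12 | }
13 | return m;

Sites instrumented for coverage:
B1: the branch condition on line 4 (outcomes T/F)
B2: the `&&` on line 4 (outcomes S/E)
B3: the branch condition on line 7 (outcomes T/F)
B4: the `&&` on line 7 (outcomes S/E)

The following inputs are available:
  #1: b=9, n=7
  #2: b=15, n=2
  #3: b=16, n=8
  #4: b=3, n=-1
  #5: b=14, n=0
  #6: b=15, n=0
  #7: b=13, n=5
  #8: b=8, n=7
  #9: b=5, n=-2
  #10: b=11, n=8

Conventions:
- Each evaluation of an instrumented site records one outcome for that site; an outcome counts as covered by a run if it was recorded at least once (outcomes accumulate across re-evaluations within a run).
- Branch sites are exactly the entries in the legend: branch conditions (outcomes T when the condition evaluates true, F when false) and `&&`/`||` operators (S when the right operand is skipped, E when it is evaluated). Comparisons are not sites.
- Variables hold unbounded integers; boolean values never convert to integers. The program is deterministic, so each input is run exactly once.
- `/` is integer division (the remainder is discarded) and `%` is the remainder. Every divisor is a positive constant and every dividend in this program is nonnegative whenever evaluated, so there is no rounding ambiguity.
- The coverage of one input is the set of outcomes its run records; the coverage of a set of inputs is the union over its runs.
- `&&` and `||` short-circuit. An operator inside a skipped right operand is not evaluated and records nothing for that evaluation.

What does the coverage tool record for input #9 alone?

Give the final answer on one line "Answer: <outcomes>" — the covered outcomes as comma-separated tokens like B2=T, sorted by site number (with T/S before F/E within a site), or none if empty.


Simulating input #9 (b=5, n=-2) step by step:
  B2->S, B1->F, B4->S, B3->F
as a set, this run covers: B1=F, B2=S, B3=F, B4=S
Answer: B1=F, B2=S, B3=F, B4=S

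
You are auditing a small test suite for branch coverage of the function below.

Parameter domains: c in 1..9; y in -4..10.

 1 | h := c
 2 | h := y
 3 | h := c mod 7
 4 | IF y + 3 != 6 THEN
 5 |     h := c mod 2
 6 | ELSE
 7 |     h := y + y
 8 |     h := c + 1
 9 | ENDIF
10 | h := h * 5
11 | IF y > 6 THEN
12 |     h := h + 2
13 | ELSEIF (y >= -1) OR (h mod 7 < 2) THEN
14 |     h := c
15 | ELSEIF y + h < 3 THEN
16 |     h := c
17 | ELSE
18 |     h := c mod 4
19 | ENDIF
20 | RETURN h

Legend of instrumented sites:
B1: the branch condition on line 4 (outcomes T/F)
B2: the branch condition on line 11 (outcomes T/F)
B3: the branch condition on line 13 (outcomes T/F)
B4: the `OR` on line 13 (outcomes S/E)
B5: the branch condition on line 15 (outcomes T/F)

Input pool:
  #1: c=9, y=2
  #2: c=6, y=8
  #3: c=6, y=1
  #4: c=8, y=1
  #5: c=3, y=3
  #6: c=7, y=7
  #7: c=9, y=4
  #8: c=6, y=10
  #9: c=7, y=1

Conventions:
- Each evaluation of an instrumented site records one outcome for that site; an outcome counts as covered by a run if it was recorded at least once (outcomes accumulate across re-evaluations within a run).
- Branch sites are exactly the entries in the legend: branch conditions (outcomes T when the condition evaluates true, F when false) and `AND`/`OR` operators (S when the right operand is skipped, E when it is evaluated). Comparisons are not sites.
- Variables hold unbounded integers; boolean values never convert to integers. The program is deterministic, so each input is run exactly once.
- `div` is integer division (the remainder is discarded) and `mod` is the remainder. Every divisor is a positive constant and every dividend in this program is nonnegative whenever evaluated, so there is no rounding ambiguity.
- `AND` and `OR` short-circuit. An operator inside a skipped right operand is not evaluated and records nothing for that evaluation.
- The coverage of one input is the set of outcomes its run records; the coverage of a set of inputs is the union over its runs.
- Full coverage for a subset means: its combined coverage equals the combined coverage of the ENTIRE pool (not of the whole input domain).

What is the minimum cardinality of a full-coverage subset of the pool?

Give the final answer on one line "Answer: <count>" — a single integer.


input #1, c=9, y=2: events B1->T, B2->F, B4->S, B3->T; outcomes B1=T, B2=F, B3=T, B4=S
input #2, c=6, y=8: events B1->T, B2->T; outcomes B1=T, B2=T
input #3, c=6, y=1: events B1->T, B2->F, B4->S, B3->T; outcomes B1=T, B2=F, B3=T, B4=S
input #4, c=8, y=1: events B1->T, B2->F, B4->S, B3->T; outcomes B1=T, B2=F, B3=T, B4=S
input #5, c=3, y=3: events B1->F, B2->F, B4->S, B3->T; outcomes B1=F, B2=F, B3=T, B4=S
input #6, c=7, y=7: events B1->T, B2->T; outcomes B1=T, B2=T
input #7, c=9, y=4: events B1->T, B2->F, B4->S, B3->T; outcomes B1=T, B2=F, B3=T, B4=S
input #8, c=6, y=10: events B1->T, B2->T; outcomes B1=T, B2=T
input #9, c=7, y=1: events B1->T, B2->F, B4->S, B3->T; outcomes B1=T, B2=F, B3=T, B4=S
pool-wide coverage (6 outcomes): B1=T, B1=F, B2=T, B2=F, B3=T, B4=S
checked all size-1 subsets: none covers 6 outcomes (max 4/6)
size 2: inputs {2, 5} cover all 6 outcomes, and no lexicographically smaller subset of this size does
Answer: 2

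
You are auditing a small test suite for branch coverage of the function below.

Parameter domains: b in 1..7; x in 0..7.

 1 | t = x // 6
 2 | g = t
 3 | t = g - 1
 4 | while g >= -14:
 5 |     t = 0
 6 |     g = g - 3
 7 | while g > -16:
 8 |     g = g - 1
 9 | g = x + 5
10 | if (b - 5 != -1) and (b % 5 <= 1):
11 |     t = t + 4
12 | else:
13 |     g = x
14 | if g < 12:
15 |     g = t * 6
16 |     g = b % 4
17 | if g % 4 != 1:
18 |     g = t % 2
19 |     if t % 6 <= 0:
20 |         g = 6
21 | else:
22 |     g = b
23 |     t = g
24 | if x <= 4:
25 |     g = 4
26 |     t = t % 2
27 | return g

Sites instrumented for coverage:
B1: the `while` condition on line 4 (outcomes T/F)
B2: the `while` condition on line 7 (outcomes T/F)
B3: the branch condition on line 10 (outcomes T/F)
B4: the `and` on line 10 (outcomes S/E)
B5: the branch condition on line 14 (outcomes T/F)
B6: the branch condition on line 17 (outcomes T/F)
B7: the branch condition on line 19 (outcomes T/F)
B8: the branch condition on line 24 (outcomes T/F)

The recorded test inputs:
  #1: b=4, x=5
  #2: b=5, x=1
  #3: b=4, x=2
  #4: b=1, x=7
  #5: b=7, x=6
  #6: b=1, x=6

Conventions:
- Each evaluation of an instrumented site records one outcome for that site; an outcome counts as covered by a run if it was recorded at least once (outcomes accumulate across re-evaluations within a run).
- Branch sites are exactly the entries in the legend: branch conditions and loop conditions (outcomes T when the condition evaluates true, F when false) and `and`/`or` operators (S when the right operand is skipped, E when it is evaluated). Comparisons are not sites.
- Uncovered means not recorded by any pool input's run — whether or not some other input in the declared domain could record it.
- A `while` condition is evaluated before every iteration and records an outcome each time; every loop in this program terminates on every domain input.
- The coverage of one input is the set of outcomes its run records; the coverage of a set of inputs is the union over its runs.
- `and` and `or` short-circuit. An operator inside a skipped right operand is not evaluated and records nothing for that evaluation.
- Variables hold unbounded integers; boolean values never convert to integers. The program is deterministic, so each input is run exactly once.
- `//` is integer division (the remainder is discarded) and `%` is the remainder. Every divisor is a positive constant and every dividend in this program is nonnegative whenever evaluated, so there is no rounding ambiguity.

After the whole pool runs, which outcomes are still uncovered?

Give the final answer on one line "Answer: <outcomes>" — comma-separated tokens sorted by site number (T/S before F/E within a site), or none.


test 1 (b=4, x=5) fires B1->T, B1->T, B1->T, B1->T, B1->T, B1->F, B2->T, B2->F, B4->S, B3->F, B5->T, B6->T, B7->T, B8->F; hits B1=T, B1=F, B2=T, B2=F, B3=F, B4=S, B5=T, B6=T, B7=T, B8=F
test 2 (b=5, x=1) fires B1->T, B1->T, B1->T, B1->T, B1->T, B1->F, B2->T, B2->F, B4->E, B3->T, B5->T, B6->F, B8->T; hits B1=T, B1=F, B2=T, B2=F, B3=T, B4=E, B5=T, B6=F, B8=T
test 3 (b=4, x=2) fires B1->T, B1->T, B1->T, B1->T, B1->T, B1->F, B2->T, B2->F, B4->S, B3->F, B5->T, B6->T, B7->T, B8->T; hits B1=T, B1=F, B2=T, B2=F, B3=F, B4=S, B5=T, B6=T, B7=T, B8=T
test 4 (b=1, x=7) fires B1->T, B1->T, B1->T, B1->T, B1->T, B1->T, B1->F, B2->F, B4->E, B3->T, B5->F, B6->T, B7->F, B8->F; hits B1=T, B1=F, B2=F, B3=T, B4=E, B5=F, B6=T, B7=F, B8=F
test 5 (b=7, x=6) fires B1->T, B1->T, B1->T, B1->T, B1->T, B1->T, B1->F, B2->F, B4->E, B3->F, B5->T, B6->T, B7->T, B8->F; hits B1=T, B1=F, B2=F, B3=F, B4=E, B5=T, B6=T, B7=T, B8=F
test 6 (b=1, x=6) fires B1->T, B1->T, B1->T, B1->T, B1->T, B1->T, B1->F, B2->F, B4->E, B3->T, B5->T, B6->F, B8->F; hits B1=T, B1=F, B2=F, B3=T, B4=E, B5=T, B6=F, B8=F
union over the pool: B1=T, B1=F, B2=T, B2=F, B3=T, B3=F, B4=S, B4=E, B5=T, B5=F, B6=T, B6=F, B7=T, B7=F, B8=T, B8=F
uncovered (0 of 16): none
Answer: none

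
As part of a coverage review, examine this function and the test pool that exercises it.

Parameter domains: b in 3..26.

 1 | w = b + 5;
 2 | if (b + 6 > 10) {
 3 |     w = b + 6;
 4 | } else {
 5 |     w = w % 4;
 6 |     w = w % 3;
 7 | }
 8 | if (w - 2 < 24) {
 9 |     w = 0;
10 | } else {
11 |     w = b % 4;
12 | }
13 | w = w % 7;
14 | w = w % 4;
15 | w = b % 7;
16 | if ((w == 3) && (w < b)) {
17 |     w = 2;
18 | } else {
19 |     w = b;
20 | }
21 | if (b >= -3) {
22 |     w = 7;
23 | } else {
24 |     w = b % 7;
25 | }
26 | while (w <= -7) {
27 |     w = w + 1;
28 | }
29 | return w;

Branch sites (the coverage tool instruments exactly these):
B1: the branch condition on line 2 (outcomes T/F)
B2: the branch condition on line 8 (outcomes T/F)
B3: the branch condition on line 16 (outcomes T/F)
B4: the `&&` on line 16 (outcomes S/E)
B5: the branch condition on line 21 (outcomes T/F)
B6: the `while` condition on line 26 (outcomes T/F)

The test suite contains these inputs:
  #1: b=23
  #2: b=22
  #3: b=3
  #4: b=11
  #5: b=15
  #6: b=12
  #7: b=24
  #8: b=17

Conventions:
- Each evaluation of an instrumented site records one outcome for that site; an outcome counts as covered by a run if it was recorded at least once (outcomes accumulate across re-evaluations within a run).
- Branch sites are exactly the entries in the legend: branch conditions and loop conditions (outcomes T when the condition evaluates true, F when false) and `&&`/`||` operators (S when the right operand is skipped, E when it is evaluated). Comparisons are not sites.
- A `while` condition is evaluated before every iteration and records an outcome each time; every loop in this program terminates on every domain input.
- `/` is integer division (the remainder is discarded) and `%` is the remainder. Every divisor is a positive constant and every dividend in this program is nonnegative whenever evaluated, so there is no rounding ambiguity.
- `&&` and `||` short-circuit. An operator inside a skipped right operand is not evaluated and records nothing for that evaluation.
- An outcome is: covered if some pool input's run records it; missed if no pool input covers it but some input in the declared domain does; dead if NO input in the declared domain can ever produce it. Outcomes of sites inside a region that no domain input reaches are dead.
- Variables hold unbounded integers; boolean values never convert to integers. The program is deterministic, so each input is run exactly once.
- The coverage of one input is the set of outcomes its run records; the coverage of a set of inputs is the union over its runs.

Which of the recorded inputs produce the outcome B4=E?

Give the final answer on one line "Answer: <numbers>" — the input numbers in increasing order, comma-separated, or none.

input #1 (b=23): never hits B4=E
input #2 (b=22): never hits B4=E
input #3 (b=3): hits B4=E
input #4 (b=11): never hits B4=E
input #5 (b=15): never hits B4=E
input #6 (b=12): never hits B4=E
input #7 (b=24): hits B4=E
input #8 (b=17): hits B4=E

Answer: 3, 7, 8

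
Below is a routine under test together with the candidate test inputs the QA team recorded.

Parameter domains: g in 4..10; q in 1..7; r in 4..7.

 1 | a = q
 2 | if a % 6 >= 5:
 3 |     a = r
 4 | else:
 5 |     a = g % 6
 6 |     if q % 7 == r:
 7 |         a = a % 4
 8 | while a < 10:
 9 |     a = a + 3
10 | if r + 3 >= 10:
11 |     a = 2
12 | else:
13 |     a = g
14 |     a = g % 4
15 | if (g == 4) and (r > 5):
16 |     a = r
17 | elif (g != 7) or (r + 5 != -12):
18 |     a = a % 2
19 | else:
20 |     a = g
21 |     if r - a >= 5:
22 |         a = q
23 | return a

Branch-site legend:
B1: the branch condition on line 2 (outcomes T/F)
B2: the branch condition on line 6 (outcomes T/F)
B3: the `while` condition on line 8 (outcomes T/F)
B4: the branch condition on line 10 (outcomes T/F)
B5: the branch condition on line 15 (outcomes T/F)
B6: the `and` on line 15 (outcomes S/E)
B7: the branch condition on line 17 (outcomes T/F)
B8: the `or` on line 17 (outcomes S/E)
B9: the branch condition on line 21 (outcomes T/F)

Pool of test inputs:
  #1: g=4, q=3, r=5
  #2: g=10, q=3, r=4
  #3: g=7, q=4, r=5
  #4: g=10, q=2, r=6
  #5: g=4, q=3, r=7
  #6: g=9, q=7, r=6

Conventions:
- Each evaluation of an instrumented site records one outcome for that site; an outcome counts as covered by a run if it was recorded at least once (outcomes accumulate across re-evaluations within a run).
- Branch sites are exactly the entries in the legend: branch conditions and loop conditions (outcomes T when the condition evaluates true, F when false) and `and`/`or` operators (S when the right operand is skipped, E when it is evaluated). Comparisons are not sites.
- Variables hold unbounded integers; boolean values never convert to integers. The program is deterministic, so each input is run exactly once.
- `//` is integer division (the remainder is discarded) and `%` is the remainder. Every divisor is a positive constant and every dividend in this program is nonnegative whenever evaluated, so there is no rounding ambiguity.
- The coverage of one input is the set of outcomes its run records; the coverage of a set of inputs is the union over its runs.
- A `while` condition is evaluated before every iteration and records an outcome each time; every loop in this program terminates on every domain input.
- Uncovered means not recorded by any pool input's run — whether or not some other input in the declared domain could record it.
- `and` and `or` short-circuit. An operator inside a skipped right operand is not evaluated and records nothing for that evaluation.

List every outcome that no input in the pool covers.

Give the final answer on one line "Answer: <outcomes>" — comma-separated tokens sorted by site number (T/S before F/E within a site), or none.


input #1 (g=4, q=3, r=5): covers B1=F, B2=F, B3=T, B3=F, B4=F, B5=F, B6=E, B7=T, B8=S
input #2 (g=10, q=3, r=4): covers B1=F, B2=F, B3=T, B3=F, B4=F, B5=F, B6=S, B7=T, B8=S
input #3 (g=7, q=4, r=5): covers B1=F, B2=F, B3=T, B3=F, B4=F, B5=F, B6=S, B7=T, B8=E
input #4 (g=10, q=2, r=6): covers B1=F, B2=F, B3=T, B3=F, B4=F, B5=F, B6=S, B7=T, B8=S
input #5 (g=4, q=3, r=7): covers B1=F, B2=F, B3=T, B3=F, B4=T, B5=T, B6=E
input #6 (g=9, q=7, r=6): covers B1=F, B2=F, B3=T, B3=F, B4=F, B5=F, B6=S, B7=T, B8=S
union over the pool: B1=F, B2=F, B3=T, B3=F, B4=T, B4=F, B5=T, B5=F, B6=S, B6=E, B7=T, B8=S, B8=E
uncovered (5 of 18): B1=T, B2=T, B7=F, B9=T, B9=F
Answer: B1=T, B2=T, B7=F, B9=T, B9=F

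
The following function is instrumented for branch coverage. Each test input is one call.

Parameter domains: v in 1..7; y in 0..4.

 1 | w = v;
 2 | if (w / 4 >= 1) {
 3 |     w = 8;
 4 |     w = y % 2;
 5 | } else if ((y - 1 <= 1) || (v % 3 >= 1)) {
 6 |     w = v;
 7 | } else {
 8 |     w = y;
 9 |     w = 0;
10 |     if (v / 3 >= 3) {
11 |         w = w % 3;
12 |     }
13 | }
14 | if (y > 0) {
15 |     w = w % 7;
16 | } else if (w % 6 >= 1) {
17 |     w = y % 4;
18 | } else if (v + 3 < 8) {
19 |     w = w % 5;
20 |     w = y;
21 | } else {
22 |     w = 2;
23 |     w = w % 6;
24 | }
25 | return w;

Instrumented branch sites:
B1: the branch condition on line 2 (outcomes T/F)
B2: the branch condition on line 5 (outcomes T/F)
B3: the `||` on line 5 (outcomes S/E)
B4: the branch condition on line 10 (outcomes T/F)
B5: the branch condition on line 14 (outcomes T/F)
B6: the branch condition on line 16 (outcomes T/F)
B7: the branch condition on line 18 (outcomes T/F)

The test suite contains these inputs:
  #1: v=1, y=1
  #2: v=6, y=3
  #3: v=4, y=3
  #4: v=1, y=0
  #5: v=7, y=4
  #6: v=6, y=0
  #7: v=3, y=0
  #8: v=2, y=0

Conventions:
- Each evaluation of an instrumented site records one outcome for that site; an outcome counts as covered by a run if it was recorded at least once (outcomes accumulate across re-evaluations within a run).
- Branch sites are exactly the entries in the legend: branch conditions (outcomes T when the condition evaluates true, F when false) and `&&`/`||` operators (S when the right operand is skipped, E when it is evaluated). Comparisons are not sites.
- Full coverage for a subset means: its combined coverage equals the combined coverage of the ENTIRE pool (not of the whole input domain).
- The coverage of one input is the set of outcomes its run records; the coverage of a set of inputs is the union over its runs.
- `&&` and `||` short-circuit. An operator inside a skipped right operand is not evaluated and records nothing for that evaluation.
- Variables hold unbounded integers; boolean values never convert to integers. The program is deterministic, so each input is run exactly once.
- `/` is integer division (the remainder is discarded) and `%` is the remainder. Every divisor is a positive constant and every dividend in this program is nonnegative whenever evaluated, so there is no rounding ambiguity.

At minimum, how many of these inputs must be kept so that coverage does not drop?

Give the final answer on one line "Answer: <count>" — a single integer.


input #1 (v=1, y=1): events B1->F, B3->S, B2->T, B5->T; covers B1=F, B2=T, B3=S, B5=T
input #2 (v=6, y=3): events B1->T, B5->T; covers B1=T, B5=T
input #3 (v=4, y=3): events B1->T, B5->T; covers B1=T, B5=T
input #4 (v=1, y=0): events B1->F, B3->S, B2->T, B5->F, B6->T; covers B1=F, B2=T, B3=S, B5=F, B6=T
input #5 (v=7, y=4): events B1->T, B5->T; covers B1=T, B5=T
input #6 (v=6, y=0): events B1->T, B5->F, B6->F, B7->F; covers B1=T, B5=F, B6=F, B7=F
input #7 (v=3, y=0): events B1->F, B3->S, B2->T, B5->F, B6->T; covers B1=F, B2=T, B3=S, B5=F, B6=T
input #8 (v=2, y=0): events B1->F, B3->S, B2->T, B5->F, B6->T; covers B1=F, B2=T, B3=S, B5=F, B6=T
union over all inputs: B1=T, B1=F, B2=T, B3=S, B5=T, B5=F, B6=T, B6=F, B7=F (9 outcomes)
size 1 is not enough: best union over all size-1 subsets is 5/9
size 2 is not enough: best union over all size-2 subsets is 8/9
at size 3, {1, 4, 6} reaches all 9 outcomes; every lexicographically earlier size-3 subset fails
Answer: 3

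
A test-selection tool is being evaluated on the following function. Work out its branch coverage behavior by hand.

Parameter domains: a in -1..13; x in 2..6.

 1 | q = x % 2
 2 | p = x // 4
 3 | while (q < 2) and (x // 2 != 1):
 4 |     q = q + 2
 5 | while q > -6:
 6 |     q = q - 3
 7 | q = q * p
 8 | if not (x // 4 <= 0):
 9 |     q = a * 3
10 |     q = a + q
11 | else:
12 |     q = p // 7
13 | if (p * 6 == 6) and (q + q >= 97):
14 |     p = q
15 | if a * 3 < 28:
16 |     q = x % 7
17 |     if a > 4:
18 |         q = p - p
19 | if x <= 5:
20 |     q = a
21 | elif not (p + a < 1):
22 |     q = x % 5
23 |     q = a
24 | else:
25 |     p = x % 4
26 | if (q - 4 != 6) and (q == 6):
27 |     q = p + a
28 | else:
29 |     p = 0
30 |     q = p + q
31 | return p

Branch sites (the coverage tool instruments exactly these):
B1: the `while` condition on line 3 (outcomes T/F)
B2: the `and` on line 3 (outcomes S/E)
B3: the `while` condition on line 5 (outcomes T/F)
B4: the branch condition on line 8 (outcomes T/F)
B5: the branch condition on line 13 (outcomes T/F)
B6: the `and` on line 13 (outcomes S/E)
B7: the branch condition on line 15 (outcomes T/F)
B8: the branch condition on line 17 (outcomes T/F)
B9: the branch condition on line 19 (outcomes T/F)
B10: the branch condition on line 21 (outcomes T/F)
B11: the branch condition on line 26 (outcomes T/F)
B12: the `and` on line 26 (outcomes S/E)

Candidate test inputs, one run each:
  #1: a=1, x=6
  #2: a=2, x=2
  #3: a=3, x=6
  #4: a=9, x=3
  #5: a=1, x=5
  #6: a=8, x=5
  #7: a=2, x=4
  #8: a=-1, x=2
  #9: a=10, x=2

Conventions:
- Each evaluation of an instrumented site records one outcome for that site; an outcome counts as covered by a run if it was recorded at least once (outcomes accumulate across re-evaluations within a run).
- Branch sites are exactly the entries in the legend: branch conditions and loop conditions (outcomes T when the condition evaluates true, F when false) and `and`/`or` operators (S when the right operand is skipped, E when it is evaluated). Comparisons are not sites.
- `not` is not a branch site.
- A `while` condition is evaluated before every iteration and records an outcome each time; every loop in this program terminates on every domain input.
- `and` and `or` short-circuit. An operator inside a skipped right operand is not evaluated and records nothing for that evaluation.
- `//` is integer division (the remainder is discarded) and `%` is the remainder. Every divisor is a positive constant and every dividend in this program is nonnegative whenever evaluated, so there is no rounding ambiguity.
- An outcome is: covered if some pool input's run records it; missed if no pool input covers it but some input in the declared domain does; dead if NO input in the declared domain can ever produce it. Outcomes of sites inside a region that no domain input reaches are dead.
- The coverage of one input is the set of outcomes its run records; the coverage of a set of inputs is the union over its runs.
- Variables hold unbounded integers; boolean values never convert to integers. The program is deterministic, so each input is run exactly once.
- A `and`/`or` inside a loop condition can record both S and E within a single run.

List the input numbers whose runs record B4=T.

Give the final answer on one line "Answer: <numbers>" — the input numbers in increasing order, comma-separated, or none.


input #1 (a=1, x=6): records B4=T
input #2 (a=2, x=2): does not record B4=T
input #3 (a=3, x=6): records B4=T
input #4 (a=9, x=3): does not record B4=T
input #5 (a=1, x=5): records B4=T
input #6 (a=8, x=5): records B4=T
input #7 (a=2, x=4): records B4=T
input #8 (a=-1, x=2): does not record B4=T
input #9 (a=10, x=2): does not record B4=T
Answer: 1, 3, 5, 6, 7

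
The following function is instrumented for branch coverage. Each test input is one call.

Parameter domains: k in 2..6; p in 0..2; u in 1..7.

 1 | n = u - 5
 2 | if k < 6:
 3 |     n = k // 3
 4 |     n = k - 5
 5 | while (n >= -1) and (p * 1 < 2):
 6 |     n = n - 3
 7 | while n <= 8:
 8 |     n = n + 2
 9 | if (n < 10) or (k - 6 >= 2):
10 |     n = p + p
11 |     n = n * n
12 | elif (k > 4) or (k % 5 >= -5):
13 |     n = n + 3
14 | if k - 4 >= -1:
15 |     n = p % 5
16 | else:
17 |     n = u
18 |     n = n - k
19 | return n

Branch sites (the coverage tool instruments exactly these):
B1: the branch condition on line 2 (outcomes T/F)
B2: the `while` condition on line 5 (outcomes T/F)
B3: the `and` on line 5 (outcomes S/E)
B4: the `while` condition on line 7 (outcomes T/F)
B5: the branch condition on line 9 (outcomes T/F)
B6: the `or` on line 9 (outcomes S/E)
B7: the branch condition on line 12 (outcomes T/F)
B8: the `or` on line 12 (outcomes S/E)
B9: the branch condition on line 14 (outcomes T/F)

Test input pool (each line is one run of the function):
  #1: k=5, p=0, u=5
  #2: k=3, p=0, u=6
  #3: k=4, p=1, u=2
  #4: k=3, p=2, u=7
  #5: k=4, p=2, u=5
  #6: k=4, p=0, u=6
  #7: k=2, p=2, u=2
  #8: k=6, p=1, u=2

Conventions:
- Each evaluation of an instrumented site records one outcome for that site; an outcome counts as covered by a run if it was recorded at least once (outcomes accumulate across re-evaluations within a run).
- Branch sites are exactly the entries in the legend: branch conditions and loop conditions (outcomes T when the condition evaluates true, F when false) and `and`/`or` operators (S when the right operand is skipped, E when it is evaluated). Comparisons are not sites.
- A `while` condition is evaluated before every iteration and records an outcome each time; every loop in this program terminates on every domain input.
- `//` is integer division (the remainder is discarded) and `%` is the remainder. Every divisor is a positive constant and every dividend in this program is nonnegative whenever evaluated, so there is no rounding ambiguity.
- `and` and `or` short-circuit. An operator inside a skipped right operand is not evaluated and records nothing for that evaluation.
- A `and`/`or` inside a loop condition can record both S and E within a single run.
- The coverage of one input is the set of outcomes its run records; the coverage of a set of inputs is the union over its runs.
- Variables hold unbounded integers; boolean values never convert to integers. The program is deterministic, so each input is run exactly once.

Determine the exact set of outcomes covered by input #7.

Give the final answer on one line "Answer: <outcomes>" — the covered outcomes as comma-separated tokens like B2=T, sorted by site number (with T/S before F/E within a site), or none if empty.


Running input #7 (k=2, p=2, u=2), event by event:
  B1->T, B3->S, B2->F, B4->T, B4->T, B4->T, B4->T, B4->T, B4->T, B4->F
  B6->S, B5->T, B9->F
deduplicating events, the covered set is: B1=T, B2=F, B3=S, B4=T, B4=F, B5=T, B6=S, B9=F
Answer: B1=T, B2=F, B3=S, B4=T, B4=F, B5=T, B6=S, B9=F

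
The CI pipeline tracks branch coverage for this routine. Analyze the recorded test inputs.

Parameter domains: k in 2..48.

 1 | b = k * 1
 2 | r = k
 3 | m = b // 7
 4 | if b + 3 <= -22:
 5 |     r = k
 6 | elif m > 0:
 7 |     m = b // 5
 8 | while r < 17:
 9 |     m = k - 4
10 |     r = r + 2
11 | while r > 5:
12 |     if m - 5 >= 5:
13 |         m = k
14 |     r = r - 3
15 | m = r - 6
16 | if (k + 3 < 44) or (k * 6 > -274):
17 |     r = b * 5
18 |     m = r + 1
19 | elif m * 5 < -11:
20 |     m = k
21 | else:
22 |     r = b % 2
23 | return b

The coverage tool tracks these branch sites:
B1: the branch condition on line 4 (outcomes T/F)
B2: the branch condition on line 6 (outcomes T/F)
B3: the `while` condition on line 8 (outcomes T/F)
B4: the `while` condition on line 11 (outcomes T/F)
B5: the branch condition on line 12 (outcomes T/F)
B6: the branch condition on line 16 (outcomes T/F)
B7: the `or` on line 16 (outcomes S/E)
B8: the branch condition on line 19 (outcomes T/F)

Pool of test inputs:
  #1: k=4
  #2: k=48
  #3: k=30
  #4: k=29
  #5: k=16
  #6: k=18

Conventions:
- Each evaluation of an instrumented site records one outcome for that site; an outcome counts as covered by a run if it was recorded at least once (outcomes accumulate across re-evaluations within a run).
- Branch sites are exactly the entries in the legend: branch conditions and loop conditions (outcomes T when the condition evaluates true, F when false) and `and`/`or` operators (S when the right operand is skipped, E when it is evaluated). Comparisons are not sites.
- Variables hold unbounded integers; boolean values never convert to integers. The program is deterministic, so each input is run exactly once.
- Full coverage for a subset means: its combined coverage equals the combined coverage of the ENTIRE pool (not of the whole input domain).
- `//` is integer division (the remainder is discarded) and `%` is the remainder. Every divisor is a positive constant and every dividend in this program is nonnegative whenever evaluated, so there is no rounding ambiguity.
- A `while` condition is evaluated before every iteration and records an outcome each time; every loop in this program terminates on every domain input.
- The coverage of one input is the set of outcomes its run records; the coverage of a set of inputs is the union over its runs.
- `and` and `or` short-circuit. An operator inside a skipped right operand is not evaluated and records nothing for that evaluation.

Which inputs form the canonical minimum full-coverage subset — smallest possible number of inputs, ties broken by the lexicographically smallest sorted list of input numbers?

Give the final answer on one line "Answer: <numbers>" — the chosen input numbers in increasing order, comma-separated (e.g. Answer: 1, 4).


input #1 (k=4): events B1->F, B2->F, B3->T, B3->T, B3->T, B3->T, B3->T, B3->T, B3->T, B3->F, B4->T, B5->F, B4->T, B5->F, ...; covers B1=F, B2=F, B3=T, B3=F, B4=T, B4=F, B5=F, B6=T, B7=S
input #2 (k=48): events B1->F, B2->T, B3->F, B4->T, B5->F, B4->T, B5->F, B4->T, B5->F, B4->T, B5->F, B4->T, B5->F, B4->T, ...; covers B1=F, B2=T, B3=F, B4=T, B4=F, B5=F, B6=T, B7=E
input #3 (k=30): events B1->F, B2->T, B3->F, B4->T, B5->F, B4->T, B5->F, B4->T, B5->F, B4->T, B5->F, B4->T, B5->F, B4->T, ...; covers B1=F, B2=T, B3=F, B4=T, B4=F, B5=F, B6=T, B7=S
input #4 (k=29): events B1->F, B2->T, B3->F, B4->T, B5->F, B4->T, B5->F, B4->T, B5->F, B4->T, B5->F, B4->T, B5->F, B4->T, ...; covers B1=F, B2=T, B3=F, B4=T, B4=F, B5=F, B6=T, B7=S
input #5 (k=16): events B1->F, B2->T, B3->T, B3->F, B4->T, B5->T, B4->T, B5->T, B4->T, B5->T, B4->T, B5->T, B4->T, B5->T, ...; covers B1=F, B2=T, B3=T, B3=F, B4=T, B4=F, B5=T, B6=T, B7=S
input #6 (k=18): events B1->F, B2->T, B3->F, B4->T, B5->F, B4->T, B5->F, B4->T, B5->F, B4->T, B5->F, B4->T, B5->F, B4->F, ...; covers B1=F, B2=T, B3=F, B4=T, B4=F, B5=F, B6=T, B7=S
union over all inputs: B1=F, B2=T, B2=F, B3=T, B3=F, B4=T, B4=F, B5=T, B5=F, B6=T, B7=S, B7=E (12 outcomes)
every size-1 subset falls short of the 12 outcomes (best: 9/12)
every size-2 subset falls short of the 12 outcomes (best: 11/12)
the canonical winner is {1, 2, 5}: size 3, full 12-outcome coverage, earliest index list among size-3 covers
Answer: 1, 2, 5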